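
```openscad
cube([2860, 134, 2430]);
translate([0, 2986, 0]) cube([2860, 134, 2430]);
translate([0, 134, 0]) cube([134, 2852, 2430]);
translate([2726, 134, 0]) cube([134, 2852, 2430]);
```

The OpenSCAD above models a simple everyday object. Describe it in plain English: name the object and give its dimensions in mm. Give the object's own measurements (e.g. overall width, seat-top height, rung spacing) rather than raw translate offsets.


The wall frame of a small rectangular building: four walls, each 2430 mm tall and 134 mm thick, enclosing a footprint 2860 mm (x) by 3120 mm (y) outside-to-outside, with no floor or roof. The front and back walls (the −y and +y sides) span the full width; the two side walls fit between them.


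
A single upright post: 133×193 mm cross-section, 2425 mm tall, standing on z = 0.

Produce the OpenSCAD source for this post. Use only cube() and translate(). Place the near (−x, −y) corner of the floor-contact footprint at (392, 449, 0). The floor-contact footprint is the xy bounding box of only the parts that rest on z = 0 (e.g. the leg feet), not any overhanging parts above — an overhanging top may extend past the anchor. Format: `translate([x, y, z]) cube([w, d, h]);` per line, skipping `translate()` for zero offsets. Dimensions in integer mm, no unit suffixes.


translate([392, 449, 0]) cube([133, 193, 2425]);


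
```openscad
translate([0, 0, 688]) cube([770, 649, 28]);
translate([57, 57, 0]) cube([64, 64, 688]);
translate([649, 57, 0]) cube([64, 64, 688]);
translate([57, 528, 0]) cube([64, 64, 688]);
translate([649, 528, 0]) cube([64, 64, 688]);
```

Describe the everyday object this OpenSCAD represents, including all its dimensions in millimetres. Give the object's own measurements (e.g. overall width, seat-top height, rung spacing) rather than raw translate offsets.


A rectangular dining table. The top is 770×649×28 mm with its upper surface at z = 716 mm. It stands on four 64×64 mm square legs, each inset 57 mm from the nearest pair of top edges, running from the floor to the underside of the top.


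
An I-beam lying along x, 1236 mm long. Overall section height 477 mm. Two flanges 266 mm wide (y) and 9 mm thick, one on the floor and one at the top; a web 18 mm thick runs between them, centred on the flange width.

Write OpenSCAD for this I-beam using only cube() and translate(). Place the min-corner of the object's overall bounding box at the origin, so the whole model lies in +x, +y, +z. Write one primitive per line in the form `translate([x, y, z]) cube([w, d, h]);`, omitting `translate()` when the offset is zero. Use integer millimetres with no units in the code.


cube([1236, 266, 9]);
translate([0, 124, 9]) cube([1236, 18, 459]);
translate([0, 0, 468]) cube([1236, 266, 9]);


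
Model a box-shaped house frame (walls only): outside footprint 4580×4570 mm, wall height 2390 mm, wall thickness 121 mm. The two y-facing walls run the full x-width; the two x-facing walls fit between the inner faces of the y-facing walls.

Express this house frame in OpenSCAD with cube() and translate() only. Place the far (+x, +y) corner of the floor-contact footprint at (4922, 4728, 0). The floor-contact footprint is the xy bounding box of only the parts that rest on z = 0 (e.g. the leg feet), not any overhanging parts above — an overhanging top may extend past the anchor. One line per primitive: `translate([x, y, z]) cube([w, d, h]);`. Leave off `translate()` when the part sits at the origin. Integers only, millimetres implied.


translate([342, 158, 0]) cube([4580, 121, 2390]);
translate([342, 4607, 0]) cube([4580, 121, 2390]);
translate([342, 279, 0]) cube([121, 4328, 2390]);
translate([4801, 279, 0]) cube([121, 4328, 2390]);


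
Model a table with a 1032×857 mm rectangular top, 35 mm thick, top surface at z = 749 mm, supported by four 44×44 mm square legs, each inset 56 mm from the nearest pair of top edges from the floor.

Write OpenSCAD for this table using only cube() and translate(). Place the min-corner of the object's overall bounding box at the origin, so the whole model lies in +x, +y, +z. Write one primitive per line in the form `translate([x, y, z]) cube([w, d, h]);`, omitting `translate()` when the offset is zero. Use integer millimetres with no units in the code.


translate([0, 0, 714]) cube([1032, 857, 35]);
translate([56, 56, 0]) cube([44, 44, 714]);
translate([932, 56, 0]) cube([44, 44, 714]);
translate([56, 757, 0]) cube([44, 44, 714]);
translate([932, 757, 0]) cube([44, 44, 714]);


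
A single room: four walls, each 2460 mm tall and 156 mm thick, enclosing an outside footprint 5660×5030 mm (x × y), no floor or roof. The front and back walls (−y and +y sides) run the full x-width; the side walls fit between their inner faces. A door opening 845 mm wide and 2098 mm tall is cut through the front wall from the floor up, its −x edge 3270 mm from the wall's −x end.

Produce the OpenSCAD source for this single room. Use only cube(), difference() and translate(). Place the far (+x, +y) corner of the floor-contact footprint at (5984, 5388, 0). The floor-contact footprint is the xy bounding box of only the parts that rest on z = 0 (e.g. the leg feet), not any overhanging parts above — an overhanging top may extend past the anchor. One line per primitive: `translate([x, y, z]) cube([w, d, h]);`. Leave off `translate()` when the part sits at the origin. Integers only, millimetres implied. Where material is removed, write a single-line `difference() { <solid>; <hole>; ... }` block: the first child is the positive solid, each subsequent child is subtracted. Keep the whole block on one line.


difference() { translate([324, 358, 0]) cube([5660, 156, 2460]); translate([3594, 358, 0]) cube([845, 156, 2098]); }
translate([324, 5232, 0]) cube([5660, 156, 2460]);
translate([324, 514, 0]) cube([156, 4718, 2460]);
translate([5828, 514, 0]) cube([156, 4718, 2460]);


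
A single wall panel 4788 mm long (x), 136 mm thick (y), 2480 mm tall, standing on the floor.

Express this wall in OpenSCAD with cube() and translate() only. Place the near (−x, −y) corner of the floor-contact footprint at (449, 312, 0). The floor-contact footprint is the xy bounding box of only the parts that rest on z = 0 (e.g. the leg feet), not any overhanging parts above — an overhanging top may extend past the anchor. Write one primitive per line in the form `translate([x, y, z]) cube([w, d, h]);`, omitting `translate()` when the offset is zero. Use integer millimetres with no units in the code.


translate([449, 312, 0]) cube([4788, 136, 2480]);


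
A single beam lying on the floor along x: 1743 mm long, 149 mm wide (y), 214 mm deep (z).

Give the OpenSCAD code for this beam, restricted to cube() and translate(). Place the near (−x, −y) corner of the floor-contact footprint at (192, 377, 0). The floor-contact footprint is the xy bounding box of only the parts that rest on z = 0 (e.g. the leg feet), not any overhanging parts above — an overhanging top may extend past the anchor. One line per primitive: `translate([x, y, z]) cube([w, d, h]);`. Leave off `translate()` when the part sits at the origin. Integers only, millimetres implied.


translate([192, 377, 0]) cube([1743, 149, 214]);


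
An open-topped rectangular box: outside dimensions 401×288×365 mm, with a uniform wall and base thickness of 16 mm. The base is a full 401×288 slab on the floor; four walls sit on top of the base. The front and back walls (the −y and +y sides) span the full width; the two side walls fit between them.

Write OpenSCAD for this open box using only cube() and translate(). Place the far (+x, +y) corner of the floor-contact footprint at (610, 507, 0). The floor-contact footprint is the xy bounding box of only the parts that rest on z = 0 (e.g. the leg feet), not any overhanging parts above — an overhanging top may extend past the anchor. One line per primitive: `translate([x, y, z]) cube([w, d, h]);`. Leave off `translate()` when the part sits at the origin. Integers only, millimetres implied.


translate([209, 219, 0]) cube([401, 288, 16]);
translate([209, 219, 16]) cube([401, 16, 349]);
translate([209, 491, 16]) cube([401, 16, 349]);
translate([209, 235, 16]) cube([16, 256, 349]);
translate([594, 235, 16]) cube([16, 256, 349]);


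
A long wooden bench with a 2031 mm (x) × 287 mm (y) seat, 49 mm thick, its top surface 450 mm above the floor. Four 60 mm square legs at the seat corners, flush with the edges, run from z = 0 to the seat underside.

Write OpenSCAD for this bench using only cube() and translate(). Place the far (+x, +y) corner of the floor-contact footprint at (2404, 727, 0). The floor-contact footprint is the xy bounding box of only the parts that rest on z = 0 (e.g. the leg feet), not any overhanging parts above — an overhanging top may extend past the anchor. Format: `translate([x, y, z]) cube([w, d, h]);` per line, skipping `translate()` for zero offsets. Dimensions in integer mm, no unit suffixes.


translate([373, 440, 401]) cube([2031, 287, 49]);
translate([373, 440, 0]) cube([60, 60, 401]);
translate([373, 667, 0]) cube([60, 60, 401]);
translate([2344, 440, 0]) cube([60, 60, 401]);
translate([2344, 667, 0]) cube([60, 60, 401]);


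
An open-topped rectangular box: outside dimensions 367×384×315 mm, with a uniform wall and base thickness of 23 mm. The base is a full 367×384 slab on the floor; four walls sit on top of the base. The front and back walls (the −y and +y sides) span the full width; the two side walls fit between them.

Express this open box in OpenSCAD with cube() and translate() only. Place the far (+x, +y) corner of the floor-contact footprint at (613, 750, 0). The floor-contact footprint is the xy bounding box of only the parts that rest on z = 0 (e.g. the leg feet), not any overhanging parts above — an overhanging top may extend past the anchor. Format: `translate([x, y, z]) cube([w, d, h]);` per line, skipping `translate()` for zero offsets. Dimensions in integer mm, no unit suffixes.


translate([246, 366, 0]) cube([367, 384, 23]);
translate([246, 366, 23]) cube([367, 23, 292]);
translate([246, 727, 23]) cube([367, 23, 292]);
translate([246, 389, 23]) cube([23, 338, 292]);
translate([590, 389, 23]) cube([23, 338, 292]);


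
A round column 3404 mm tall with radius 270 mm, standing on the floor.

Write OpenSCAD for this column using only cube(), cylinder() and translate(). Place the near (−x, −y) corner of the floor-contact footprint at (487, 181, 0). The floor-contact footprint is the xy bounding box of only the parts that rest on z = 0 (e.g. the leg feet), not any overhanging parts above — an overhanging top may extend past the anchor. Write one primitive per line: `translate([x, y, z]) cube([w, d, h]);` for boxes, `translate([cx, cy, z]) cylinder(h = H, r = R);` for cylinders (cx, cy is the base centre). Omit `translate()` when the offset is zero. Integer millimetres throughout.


translate([757, 451, 0]) cylinder(h = 3404, r = 270);


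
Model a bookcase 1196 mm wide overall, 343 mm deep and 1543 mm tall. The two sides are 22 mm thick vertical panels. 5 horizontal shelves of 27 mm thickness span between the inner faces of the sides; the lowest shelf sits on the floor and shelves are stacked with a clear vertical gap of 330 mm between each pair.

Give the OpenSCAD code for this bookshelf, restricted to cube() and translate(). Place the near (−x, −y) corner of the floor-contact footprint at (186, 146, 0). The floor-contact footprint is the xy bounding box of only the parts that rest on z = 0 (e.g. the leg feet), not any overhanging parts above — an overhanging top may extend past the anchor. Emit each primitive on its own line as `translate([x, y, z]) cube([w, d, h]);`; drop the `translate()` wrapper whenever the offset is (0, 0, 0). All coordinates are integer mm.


translate([186, 146, 0]) cube([22, 343, 1543]);
translate([1360, 146, 0]) cube([22, 343, 1543]);
translate([208, 146, 0]) cube([1152, 343, 27]);
translate([208, 146, 357]) cube([1152, 343, 27]);
translate([208, 146, 714]) cube([1152, 343, 27]);
translate([208, 146, 1071]) cube([1152, 343, 27]);
translate([208, 146, 1428]) cube([1152, 343, 27]);


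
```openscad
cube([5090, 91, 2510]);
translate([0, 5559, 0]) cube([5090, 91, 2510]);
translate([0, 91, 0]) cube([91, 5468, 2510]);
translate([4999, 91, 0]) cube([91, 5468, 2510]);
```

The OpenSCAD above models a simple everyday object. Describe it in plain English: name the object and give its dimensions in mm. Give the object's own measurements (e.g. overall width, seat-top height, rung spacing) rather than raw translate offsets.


The wall frame of a small rectangular building: four walls, each 2510 mm tall and 91 mm thick, enclosing a footprint 5090 mm (x) by 5650 mm (y) outside-to-outside, with no floor or roof. The front and back walls (the −y and +y sides) span the full width; the two side walls fit between them.


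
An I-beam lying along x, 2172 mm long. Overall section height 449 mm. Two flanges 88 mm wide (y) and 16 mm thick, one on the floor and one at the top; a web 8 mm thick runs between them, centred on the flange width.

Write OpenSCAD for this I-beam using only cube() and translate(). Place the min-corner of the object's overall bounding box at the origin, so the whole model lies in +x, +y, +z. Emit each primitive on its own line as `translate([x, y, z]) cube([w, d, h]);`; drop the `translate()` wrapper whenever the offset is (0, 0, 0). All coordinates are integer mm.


cube([2172, 88, 16]);
translate([0, 40, 16]) cube([2172, 8, 417]);
translate([0, 0, 433]) cube([2172, 88, 16]);


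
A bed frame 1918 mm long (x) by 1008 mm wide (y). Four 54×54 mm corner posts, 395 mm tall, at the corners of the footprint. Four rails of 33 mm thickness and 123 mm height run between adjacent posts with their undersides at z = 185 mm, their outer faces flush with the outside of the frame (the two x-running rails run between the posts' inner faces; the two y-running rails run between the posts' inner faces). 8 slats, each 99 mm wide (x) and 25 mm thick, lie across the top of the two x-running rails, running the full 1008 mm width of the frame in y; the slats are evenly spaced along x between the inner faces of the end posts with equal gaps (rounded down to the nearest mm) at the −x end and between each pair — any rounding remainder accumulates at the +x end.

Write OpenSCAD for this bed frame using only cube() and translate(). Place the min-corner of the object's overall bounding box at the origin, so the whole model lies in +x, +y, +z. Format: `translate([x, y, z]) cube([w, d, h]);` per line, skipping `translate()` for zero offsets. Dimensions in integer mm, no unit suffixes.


cube([54, 54, 395]);
translate([0, 954, 0]) cube([54, 54, 395]);
translate([1864, 0, 0]) cube([54, 54, 395]);
translate([1864, 954, 0]) cube([54, 54, 395]);
translate([54, 0, 185]) cube([1810, 33, 123]);
translate([54, 975, 185]) cube([1810, 33, 123]);
translate([0, 54, 185]) cube([33, 900, 123]);
translate([1885, 54, 185]) cube([33, 900, 123]);
translate([167, 0, 308]) cube([99, 1008, 25]);
translate([379, 0, 308]) cube([99, 1008, 25]);
translate([591, 0, 308]) cube([99, 1008, 25]);
translate([803, 0, 308]) cube([99, 1008, 25]);
translate([1015, 0, 308]) cube([99, 1008, 25]);
translate([1227, 0, 308]) cube([99, 1008, 25]);
translate([1439, 0, 308]) cube([99, 1008, 25]);
translate([1651, 0, 308]) cube([99, 1008, 25]);


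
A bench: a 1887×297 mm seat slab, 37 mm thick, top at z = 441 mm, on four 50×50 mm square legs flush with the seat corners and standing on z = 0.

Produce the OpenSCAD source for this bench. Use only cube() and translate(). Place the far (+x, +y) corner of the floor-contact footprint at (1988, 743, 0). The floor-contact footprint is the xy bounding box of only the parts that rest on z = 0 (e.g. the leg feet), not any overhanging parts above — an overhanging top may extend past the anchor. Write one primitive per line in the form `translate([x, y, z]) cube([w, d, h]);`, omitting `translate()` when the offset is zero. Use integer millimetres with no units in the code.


translate([101, 446, 404]) cube([1887, 297, 37]);
translate([101, 446, 0]) cube([50, 50, 404]);
translate([101, 693, 0]) cube([50, 50, 404]);
translate([1938, 446, 0]) cube([50, 50, 404]);
translate([1938, 693, 0]) cube([50, 50, 404]);


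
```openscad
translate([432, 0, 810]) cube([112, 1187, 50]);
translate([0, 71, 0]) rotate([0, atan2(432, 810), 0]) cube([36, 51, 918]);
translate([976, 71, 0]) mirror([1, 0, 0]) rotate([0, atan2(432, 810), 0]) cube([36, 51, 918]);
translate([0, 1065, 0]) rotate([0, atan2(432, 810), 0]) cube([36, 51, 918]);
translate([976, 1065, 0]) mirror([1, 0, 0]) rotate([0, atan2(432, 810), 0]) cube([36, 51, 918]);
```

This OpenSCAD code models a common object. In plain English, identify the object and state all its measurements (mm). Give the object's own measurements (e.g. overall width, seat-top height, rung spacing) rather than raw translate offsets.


A sawhorse. A 112×1187×50 mm beam (x, y, z) sits on two A-frame leg pairs. Each pair is two raked legs of 36×51 mm section (51 mm along y) splaying symmetrically in x. Each leg rises 810 mm vertically over 432 mm of horizontal reach and is 918 mm long along its own axis. Every leg's outer bottom edge rests on the floor and its outer top edge meets a bottom edge of the beam — the left legs (tilting toward +x) meet the beam's −x bottom edge, the right legs (their mirror images, tilting toward −x) meet its +x bottom edge — so the leg tops tuck under the beam, the beam's underside is 810 mm above the floor, and the feet are 976 mm apart outside-to-outside with the beam centred between them. The two leg pairs are set in 71 mm from either end of the beam.


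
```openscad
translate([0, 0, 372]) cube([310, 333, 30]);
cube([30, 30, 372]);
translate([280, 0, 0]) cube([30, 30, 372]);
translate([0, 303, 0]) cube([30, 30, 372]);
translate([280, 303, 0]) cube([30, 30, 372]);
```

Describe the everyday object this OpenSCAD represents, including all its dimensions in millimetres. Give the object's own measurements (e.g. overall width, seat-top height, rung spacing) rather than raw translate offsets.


A simple wooden stool: a rectangular seat 310 mm (x) by 333 mm (y), 30 mm thick, top face at z = 402 mm, on four square legs, each 30×30 mm in cross-section. The legs rest on z = 0, each flush with a corner of the seat.


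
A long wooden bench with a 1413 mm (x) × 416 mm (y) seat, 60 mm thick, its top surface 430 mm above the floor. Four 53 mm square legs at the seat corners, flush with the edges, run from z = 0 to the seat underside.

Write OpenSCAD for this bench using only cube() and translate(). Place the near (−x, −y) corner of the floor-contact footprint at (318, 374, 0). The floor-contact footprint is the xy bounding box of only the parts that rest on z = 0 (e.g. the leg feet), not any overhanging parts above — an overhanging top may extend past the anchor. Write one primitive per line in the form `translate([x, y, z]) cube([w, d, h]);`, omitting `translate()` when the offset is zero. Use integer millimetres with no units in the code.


translate([318, 374, 370]) cube([1413, 416, 60]);
translate([318, 374, 0]) cube([53, 53, 370]);
translate([318, 737, 0]) cube([53, 53, 370]);
translate([1678, 374, 0]) cube([53, 53, 370]);
translate([1678, 737, 0]) cube([53, 53, 370]);


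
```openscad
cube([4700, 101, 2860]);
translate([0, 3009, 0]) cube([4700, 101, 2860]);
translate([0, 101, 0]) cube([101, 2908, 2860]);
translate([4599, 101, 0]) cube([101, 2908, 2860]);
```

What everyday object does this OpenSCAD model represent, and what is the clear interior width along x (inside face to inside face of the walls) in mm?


A house (or room) frame. The interior width is 4498 mm.

Four 2860 mm walls enclosing a rectangle with no floor or roof — a room or house frame. Outside width is 4700 mm and wall thickness is 101 mm, so the interior width is 4700 − 2 × 101 = 4498 mm.


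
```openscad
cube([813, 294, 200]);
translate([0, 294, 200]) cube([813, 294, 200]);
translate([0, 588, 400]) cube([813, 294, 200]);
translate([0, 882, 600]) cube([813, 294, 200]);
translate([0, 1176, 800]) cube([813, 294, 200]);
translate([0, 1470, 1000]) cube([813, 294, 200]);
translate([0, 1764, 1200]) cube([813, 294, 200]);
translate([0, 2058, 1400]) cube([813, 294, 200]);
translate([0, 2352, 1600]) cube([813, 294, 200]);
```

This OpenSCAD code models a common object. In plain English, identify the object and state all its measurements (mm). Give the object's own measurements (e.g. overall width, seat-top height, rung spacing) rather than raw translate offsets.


A straight staircase of 9 solid steps. Each step is 813 mm wide (x), 294 mm deep (y, the going) and 200 mm tall (the rise). The first step rests on the floor; each subsequent step sits one going further in +y and one rise higher in +z, directly behind and above the previous step with no overlap.


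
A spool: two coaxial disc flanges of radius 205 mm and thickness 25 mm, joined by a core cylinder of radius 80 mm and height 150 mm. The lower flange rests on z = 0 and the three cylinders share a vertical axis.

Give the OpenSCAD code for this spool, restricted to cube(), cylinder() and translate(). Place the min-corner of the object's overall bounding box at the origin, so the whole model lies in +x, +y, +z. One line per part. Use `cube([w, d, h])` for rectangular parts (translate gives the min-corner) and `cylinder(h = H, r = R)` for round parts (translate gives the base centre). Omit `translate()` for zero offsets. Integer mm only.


translate([205, 205, 0]) cylinder(h = 25, r = 205);
translate([205, 205, 25]) cylinder(h = 150, r = 80);
translate([205, 205, 175]) cylinder(h = 25, r = 205);


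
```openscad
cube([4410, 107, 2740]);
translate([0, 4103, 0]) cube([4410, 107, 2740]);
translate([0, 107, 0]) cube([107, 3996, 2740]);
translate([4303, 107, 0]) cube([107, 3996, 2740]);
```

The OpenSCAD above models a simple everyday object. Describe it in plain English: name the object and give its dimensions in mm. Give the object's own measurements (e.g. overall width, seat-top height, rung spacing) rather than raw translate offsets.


The wall frame of a small rectangular building: four walls, each 2740 mm tall and 107 mm thick, enclosing a footprint 4410 mm (x) by 4210 mm (y) outside-to-outside, with no floor or roof. The front and back walls (the −y and +y sides) span the full width; the two side walls fit between them.


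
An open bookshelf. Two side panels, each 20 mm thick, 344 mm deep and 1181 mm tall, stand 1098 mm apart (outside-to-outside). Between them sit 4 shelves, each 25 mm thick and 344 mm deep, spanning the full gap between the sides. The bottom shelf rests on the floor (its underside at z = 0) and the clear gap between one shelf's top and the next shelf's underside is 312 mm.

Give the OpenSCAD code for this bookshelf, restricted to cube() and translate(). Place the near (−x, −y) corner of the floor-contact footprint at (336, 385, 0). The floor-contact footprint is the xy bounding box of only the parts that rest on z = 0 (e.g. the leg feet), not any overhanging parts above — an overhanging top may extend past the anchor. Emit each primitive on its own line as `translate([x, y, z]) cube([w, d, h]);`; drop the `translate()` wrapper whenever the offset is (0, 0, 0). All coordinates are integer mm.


translate([336, 385, 0]) cube([20, 344, 1181]);
translate([1414, 385, 0]) cube([20, 344, 1181]);
translate([356, 385, 0]) cube([1058, 344, 25]);
translate([356, 385, 337]) cube([1058, 344, 25]);
translate([356, 385, 674]) cube([1058, 344, 25]);
translate([356, 385, 1011]) cube([1058, 344, 25]);


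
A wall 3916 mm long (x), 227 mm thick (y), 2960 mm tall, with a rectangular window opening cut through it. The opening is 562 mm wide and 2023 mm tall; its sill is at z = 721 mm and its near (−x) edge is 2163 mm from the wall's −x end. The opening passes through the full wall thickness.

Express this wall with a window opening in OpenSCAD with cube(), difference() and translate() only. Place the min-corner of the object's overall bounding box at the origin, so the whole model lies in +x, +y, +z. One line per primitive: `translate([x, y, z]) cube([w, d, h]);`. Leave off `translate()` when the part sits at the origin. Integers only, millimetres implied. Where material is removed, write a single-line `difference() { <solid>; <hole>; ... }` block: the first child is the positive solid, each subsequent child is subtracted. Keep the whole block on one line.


difference() { cube([3916, 227, 2960]); translate([2163, 0, 721]) cube([562, 227, 2023]); }


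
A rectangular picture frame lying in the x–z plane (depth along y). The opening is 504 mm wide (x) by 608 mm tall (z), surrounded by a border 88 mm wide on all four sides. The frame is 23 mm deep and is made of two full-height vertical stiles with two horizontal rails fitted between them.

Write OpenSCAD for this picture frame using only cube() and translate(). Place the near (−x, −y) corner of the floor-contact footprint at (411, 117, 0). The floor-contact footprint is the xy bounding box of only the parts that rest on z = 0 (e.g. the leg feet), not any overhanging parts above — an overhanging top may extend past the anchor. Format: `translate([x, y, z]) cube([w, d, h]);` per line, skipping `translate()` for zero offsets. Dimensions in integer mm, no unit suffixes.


translate([411, 117, 0]) cube([88, 23, 784]);
translate([1003, 117, 0]) cube([88, 23, 784]);
translate([499, 117, 0]) cube([504, 23, 88]);
translate([499, 117, 696]) cube([504, 23, 88]);


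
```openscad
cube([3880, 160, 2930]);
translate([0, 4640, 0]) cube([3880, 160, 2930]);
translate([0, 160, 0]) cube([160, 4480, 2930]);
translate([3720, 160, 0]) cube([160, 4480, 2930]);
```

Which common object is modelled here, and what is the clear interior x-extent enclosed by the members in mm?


A house (or room) frame. The interior width is 3560 mm.

Four 2930 mm walls enclosing a rectangle with no floor or roof — a room or house frame. Outside width is 3880 mm and wall thickness is 160 mm, so the interior width is 3880 − 2 × 160 = 3560 mm.


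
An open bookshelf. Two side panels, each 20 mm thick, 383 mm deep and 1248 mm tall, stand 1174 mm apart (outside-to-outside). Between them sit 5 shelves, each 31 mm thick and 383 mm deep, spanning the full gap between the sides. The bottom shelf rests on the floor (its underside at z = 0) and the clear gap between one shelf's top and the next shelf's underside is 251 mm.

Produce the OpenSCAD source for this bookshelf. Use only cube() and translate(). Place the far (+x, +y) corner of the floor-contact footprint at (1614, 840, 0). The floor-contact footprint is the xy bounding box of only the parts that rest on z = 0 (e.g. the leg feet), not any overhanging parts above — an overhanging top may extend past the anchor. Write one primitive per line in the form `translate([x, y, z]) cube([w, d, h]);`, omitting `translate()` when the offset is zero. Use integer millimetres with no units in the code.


translate([440, 457, 0]) cube([20, 383, 1248]);
translate([1594, 457, 0]) cube([20, 383, 1248]);
translate([460, 457, 0]) cube([1134, 383, 31]);
translate([460, 457, 282]) cube([1134, 383, 31]);
translate([460, 457, 564]) cube([1134, 383, 31]);
translate([460, 457, 846]) cube([1134, 383, 31]);
translate([460, 457, 1128]) cube([1134, 383, 31]);


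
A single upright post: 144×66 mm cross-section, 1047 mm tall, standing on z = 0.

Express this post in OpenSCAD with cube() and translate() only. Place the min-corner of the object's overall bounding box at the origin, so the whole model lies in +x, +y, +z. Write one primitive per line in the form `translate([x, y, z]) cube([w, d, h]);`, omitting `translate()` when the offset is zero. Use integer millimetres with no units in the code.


cube([144, 66, 1047]);


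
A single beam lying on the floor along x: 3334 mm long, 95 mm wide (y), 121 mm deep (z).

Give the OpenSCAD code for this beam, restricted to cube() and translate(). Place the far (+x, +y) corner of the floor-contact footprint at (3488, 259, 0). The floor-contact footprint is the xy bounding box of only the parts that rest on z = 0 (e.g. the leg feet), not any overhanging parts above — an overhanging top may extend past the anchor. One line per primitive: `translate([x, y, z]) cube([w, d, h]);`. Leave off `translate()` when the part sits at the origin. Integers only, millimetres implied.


translate([154, 164, 0]) cube([3334, 95, 121]);


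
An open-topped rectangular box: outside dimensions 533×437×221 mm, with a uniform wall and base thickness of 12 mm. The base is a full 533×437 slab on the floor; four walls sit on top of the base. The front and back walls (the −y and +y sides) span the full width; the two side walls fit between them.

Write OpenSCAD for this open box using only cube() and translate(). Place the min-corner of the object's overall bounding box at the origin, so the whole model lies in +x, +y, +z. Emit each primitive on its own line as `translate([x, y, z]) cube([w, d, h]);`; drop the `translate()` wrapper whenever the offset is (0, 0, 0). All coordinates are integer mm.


cube([533, 437, 12]);
translate([0, 0, 12]) cube([533, 12, 209]);
translate([0, 425, 12]) cube([533, 12, 209]);
translate([0, 12, 12]) cube([12, 413, 209]);
translate([521, 12, 12]) cube([12, 413, 209]);


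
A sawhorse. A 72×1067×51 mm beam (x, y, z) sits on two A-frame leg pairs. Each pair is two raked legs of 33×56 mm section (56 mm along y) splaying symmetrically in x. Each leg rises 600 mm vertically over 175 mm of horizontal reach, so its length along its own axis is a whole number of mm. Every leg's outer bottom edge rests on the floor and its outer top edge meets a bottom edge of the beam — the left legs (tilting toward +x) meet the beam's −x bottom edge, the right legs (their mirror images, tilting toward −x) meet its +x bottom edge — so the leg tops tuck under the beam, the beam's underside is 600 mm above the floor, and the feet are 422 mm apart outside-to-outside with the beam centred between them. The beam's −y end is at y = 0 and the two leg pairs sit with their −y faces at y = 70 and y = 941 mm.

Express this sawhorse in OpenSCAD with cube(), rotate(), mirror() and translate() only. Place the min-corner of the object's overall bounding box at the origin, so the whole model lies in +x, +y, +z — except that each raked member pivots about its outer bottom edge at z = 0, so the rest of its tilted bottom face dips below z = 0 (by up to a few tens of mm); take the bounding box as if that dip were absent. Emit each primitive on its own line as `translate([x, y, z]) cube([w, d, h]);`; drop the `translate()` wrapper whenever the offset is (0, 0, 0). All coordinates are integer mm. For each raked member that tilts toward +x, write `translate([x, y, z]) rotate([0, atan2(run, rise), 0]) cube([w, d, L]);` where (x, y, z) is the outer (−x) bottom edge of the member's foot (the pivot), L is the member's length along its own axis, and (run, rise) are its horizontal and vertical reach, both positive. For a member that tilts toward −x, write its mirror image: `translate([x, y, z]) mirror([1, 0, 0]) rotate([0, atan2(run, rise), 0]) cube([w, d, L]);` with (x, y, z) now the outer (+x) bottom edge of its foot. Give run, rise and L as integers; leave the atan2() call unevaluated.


translate([175, 0, 600]) cube([72, 1067, 51]);
translate([0, 70, 0]) rotate([0, atan2(175, 600), 0]) cube([33, 56, 625]);
translate([422, 70, 0]) mirror([1, 0, 0]) rotate([0, atan2(175, 600), 0]) cube([33, 56, 625]);
translate([0, 941, 0]) rotate([0, atan2(175, 600), 0]) cube([33, 56, 625]);
translate([422, 941, 0]) mirror([1, 0, 0]) rotate([0, atan2(175, 600), 0]) cube([33, 56, 625]);


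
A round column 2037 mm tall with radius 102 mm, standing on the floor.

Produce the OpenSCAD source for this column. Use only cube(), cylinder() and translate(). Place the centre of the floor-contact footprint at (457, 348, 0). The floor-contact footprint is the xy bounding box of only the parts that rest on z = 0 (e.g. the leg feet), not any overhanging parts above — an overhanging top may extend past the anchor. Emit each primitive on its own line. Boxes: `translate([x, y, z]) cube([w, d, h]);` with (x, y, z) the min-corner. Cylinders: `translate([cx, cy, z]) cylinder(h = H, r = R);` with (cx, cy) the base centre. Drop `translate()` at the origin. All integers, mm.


translate([457, 348, 0]) cylinder(h = 2037, r = 102);


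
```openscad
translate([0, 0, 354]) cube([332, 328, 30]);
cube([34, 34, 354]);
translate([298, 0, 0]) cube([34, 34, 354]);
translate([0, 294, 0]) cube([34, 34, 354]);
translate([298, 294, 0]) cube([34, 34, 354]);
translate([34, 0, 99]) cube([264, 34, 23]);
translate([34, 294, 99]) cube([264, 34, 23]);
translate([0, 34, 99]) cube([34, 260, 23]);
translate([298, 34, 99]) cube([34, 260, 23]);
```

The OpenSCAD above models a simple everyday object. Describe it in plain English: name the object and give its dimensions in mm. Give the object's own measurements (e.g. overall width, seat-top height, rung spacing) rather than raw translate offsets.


A simple wooden stool: a rectangular seat 332 mm (x) by 328 mm (y), 30 mm thick, top face at z = 384 mm, on four square legs, each 34×34 mm in cross-section. The legs rest on z = 0, each flush with a corner of the seat. Four stretchers, 34 mm wide and 23 mm tall, connect adjacent legs with their undersides at z = 99 mm, each running between the inner faces of the legs it joins and aligned with the legs' outer faces on the other axis.


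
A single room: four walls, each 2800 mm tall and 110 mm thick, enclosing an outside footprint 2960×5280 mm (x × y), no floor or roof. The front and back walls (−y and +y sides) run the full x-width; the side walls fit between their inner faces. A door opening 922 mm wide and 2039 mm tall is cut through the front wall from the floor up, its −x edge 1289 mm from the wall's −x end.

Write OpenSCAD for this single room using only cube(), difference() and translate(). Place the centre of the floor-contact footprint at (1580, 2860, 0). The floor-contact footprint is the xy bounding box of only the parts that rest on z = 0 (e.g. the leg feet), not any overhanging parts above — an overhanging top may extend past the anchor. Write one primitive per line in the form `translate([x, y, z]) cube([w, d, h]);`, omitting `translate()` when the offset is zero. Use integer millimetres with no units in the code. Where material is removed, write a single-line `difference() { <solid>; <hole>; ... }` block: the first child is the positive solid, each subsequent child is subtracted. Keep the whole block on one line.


difference() { translate([100, 220, 0]) cube([2960, 110, 2800]); translate([1389, 220, 0]) cube([922, 110, 2039]); }
translate([100, 5390, 0]) cube([2960, 110, 2800]);
translate([100, 330, 0]) cube([110, 5060, 2800]);
translate([2950, 330, 0]) cube([110, 5060, 2800]);


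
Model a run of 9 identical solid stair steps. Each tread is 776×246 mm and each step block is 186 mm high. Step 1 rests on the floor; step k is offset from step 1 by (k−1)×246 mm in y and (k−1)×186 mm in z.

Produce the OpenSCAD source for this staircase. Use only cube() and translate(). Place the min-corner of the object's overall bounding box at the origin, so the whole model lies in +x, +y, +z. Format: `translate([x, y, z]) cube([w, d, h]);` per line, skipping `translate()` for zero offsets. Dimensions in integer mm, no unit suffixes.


cube([776, 246, 186]);
translate([0, 246, 186]) cube([776, 246, 186]);
translate([0, 492, 372]) cube([776, 246, 186]);
translate([0, 738, 558]) cube([776, 246, 186]);
translate([0, 984, 744]) cube([776, 246, 186]);
translate([0, 1230, 930]) cube([776, 246, 186]);
translate([0, 1476, 1116]) cube([776, 246, 186]);
translate([0, 1722, 1302]) cube([776, 246, 186]);
translate([0, 1968, 1488]) cube([776, 246, 186]);


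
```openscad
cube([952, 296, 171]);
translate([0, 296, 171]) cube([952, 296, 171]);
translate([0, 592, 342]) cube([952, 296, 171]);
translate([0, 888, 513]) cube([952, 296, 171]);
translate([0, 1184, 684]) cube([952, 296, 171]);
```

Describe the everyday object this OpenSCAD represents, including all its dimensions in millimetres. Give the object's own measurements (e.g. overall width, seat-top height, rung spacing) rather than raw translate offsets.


A straight staircase of 5 solid steps. Each step is 952 mm wide (x), 296 mm deep (y, the going) and 171 mm tall (the rise). The first step rests on the floor; each subsequent step sits one going further in +y and one rise higher in +z, directly behind and above the previous step with no overlap.


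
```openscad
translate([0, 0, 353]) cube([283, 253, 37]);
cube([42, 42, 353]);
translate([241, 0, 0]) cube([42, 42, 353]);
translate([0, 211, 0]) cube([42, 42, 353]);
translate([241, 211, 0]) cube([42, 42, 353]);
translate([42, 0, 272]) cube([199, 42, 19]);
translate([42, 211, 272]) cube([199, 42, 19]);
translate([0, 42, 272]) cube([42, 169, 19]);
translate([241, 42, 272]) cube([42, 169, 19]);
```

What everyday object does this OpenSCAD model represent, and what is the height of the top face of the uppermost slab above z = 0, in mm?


A stool. The seat height is 390 mm.

A 283×253×37 slab at z = 353 on four corner posts — a stool. The seat top is 353 + 37 = 390 mm.


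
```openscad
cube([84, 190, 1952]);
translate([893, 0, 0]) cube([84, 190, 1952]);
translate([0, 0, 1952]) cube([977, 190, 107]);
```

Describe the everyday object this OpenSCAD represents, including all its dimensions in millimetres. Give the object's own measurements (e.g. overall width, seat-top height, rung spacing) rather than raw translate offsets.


A door frame. The clear opening is 809 mm wide and 1952 mm high. Two 84 mm wide jambs, 190 mm deep, stand either side of the opening from the floor to the top of the opening. A 107 mm thick head sits across the top of both jambs, spanning the full outside width of the frame.


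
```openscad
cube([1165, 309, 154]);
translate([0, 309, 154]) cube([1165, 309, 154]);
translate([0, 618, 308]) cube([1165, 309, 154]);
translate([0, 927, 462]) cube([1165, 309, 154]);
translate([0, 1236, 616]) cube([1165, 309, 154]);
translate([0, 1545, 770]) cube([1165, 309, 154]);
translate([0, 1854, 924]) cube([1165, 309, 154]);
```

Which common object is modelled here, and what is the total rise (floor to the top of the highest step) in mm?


A staircase. The total rise is 1078 mm.

7 identical blocks, each offset up and back from the previous — a staircase. Each step is 154 mm tall and there are 7 of them, so the total rise is 7 × 154 = 1078 mm.


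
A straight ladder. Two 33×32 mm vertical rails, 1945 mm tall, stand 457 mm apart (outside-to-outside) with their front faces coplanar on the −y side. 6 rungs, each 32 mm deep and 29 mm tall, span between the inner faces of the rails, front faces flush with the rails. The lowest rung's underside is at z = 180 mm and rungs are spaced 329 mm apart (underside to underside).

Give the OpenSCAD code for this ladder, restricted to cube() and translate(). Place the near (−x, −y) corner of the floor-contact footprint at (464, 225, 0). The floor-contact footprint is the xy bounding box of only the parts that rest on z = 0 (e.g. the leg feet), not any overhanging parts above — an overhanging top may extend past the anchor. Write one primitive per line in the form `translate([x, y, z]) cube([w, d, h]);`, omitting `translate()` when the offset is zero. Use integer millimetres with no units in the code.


translate([464, 225, 0]) cube([33, 32, 1945]);
translate([888, 225, 0]) cube([33, 32, 1945]);
translate([497, 225, 180]) cube([391, 32, 29]);
translate([497, 225, 509]) cube([391, 32, 29]);
translate([497, 225, 838]) cube([391, 32, 29]);
translate([497, 225, 1167]) cube([391, 32, 29]);
translate([497, 225, 1496]) cube([391, 32, 29]);
translate([497, 225, 1825]) cube([391, 32, 29]);


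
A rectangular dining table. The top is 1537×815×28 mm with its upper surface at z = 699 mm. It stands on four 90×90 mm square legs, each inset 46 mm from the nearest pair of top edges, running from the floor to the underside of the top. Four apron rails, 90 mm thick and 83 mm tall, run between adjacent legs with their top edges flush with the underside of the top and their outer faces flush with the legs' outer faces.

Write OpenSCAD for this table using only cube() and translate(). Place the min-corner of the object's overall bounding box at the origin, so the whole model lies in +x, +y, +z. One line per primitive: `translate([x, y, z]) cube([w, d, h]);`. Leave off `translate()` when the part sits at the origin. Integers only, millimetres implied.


// leg_h = 699 - 28 = 671
// apron z = 671 - 83 = 588
translate([0, 0, 671]) cube([1537, 815, 28]);
translate([46, 46, 0]) cube([90, 90, 671]);
translate([1401, 46, 0]) cube([90, 90, 671]);
translate([46, 679, 0]) cube([90, 90, 671]);
translate([1401, 679, 0]) cube([90, 90, 671]);
translate([136, 46, 588]) cube([1265, 90, 83]);
translate([136, 679, 588]) cube([1265, 90, 83]);
translate([46, 136, 588]) cube([90, 543, 83]);
translate([1401, 136, 588]) cube([90, 543, 83]);
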